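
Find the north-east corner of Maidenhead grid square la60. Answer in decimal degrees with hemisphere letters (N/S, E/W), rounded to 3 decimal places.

89.000° S, 54.000° E

Field L=11, A=0: +11·20° lon, +0·10° lat → SW at lon 40°, lat -90°.
Square 6, 0: +6·2° lon, +0·1° lat → SW at lon 52°, lat -90°.
Cell spans 2° lon × 1° lat. NE corner is SW corner plus one full cell.
latitude 89.000° S, longitude 54.000° E.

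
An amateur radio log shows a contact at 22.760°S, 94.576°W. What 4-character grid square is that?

EG27

Add 180° to longitude and 90° to latitude: 85.42, 67.24.
Field (20°×10°, letters A–R): 85.42/20 → 4 → E, 67.24/10 → 6 → G; chars EG.
Square (2°×1°, digits 0–9): 5.42/2 → 2, 7.24/1 → 7; chars 27.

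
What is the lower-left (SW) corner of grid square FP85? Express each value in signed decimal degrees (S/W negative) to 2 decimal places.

65.00, -64.00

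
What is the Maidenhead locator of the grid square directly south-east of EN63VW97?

EN63ww06

Longitude extended square 9; +1 → 10, wraps to 0, carry into subsquare.
Longitude subsquare v = 21; +1 → 22 = w.
Latitude extended square 7; −1 → 6.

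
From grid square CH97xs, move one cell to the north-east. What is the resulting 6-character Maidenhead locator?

DH07at

Longitude subsquare x = 23; +1 → 24, wraps to 0 = a, carry into square.
Longitude square 9; +1 → 10, wraps to 0, carry into field.
Longitude field C = 2; +1 → 3 = D.
Latitude subsquare s = 18; +1 → 19 = t.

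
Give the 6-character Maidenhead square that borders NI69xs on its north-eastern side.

Longitude subsquare x = 23; +1 → 24, wraps to 0 = a, carry into square.
Longitude square 6; +1 → 7.
Latitude subsquare s = 18; +1 → 19 = t.

NI79at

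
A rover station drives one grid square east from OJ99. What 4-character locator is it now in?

PJ09

Longitude square 9; +1 → 10, wraps to 0, carry into field.
Longitude field O = 14; +1 → 15 = P.
The latitude characters are unchanged.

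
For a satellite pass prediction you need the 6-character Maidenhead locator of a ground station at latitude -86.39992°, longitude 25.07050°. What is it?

KA23mo

Offset from 180°W / 90°S: lon 205.0705°, lat 3.6001°.
Field: 205.0705/20 → 10 → K, 3.6001/10 → 0 → A; chars KA.
Square: 5.0705/2 → 2, 3.6001/1 → 3; chars 23.
Subsquare: 1.0705/0.0833333 → 12 → m, 0.6001/0.0416667 → 14 → o; chars mo.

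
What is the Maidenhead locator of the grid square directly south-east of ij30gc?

Longitude subsquare g = 6; +1 → 7 = h.
Latitude subsquare c = 2; −1 → 1 = b.

IJ30hb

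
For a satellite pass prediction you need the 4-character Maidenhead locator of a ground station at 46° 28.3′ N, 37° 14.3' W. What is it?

Add 180° to longitude and 90° to latitude: 142.76, 136.47.
Field (20°×10°, letters A–R): lon ⌊142.76/20⌋ = 7 → H; lat ⌊136.47/10⌋ = 13 → N.
Square (2°×1°, digits 0–9): lon ⌊2.76/2⌋ = 1; lat ⌊6.47/1⌋ = 6.

HN16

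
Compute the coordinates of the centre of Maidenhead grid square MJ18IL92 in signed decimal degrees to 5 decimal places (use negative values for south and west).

Field M=12, J=9: +12·20° lon, +9·10° lat → SW at lon 60°, lat 0°.
Square 1, 8: +1·2° lon, +8·1° lat → SW at lon 62°, lat 8°.
Subsquare i=8, l=11: +8·0.0833333° lon, +11·0.0416667° lat → SW at lon 62.6667°, lat 8.45833°.
Extended square 9, 2: +9·0.00833333° lon, +2·0.00416667° lat → SW at lon 62.7417°, lat 8.46667°.
Cell spans 0.00833333° lon × 0.00416667° lat. Centre is SW corner plus half of each.
latitude 8.46875, longitude 62.74583.

8.46875, 62.74583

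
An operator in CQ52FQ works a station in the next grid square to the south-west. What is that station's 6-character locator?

CQ52ep

Longitude subsquare f = 5; −1 → 4 = e.
Latitude subsquare q = 16; −1 → 15 = p.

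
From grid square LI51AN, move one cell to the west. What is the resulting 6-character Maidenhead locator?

Longitude subsquare a = 0; −1 → -1, wraps to 23 = x, carry into square.
Longitude square 5; −1 → 4.
The latitude characters are unchanged.

LI41xn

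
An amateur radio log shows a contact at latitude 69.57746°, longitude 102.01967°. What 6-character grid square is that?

Shift to the Maidenhead origin (180°W, 90°S): lon 282.0197, lat 159.5775.
Field: lon ⌊282.0197/20⌋ = 14 → O; lat ⌊159.5775/10⌋ = 15 → P.
Square: lon ⌊2.0197/2⌋ = 1; lat ⌊9.5775/1⌋ = 9.
Subsquare: lon ⌊0.0197/0.0833333⌋ = 0 → a; lat ⌊0.5775/0.0416667⌋ = 13 → n.

OP19an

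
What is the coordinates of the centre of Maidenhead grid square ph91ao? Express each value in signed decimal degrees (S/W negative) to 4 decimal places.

-18.3958, 138.0417

Field P=15, H=7: +15·20° lon, +7·10° lat → SW at lon 120°, lat -20°.
Square 9, 1: +9·2° lon, +1·1° lat → SW at lon 138°, lat -19°.
Subsquare a=0, o=14: +0·0.0833333° lon, +14·0.0416667° lat → SW at lon 138°, lat -18.4167°.
Cell spans 0.0833333° lon × 0.0416667° lat. Centre is SW corner plus half of each.
latitude -18.3958, longitude 138.0417.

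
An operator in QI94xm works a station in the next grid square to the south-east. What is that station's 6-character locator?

Longitude subsquare x = 23; +1 → 24, wraps to 0 = a, carry into square.
Longitude square 9; +1 → 10, wraps to 0, carry into field.
Longitude field Q = 16; +1 → 17 = R.
Latitude subsquare m = 12; −1 → 11 = l.

RI04al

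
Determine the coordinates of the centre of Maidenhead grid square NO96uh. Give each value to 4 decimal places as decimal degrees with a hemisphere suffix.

56.3125° N, 99.7083° E

Field N=13, O=14: +13·20° lon, +14·10° lat → SW at lon 80°, lat 50°.
Square 9, 6: +9·2° lon, +6·1° lat → SW at lon 98°, lat 56°.
Subsquare u=20, h=7: +20·0.0833333° lon, +7·0.0416667° lat → SW at lon 99.6667°, lat 56.2917°.
Cell spans 0.0833333° lon × 0.0416667° lat. Centre is SW corner plus half of each.
latitude 56.3125° N, longitude 99.7083° E.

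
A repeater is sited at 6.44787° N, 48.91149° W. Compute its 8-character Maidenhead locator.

GJ56nk07

Offset from 180°W / 90°S: lon 131.08851°, lat 96.44787°.
Field: 131.08851/20 → 6 → G, 96.44787/10 → 9 → J; chars GJ.
Square: 11.08851/2 → 5, 6.44787/1 → 6; chars 56.
Subsquare: 1.08851/0.0833333 → 13 → n, 0.44787/0.0416667 → 10 → k; chars nk.
Extended square: 0.00518/0.00833333 → 0, 0.03120/0.00416667 → 7; chars 07.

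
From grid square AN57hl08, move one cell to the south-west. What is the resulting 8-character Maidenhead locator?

AN57gl97

Longitude extended square 0; −1 → -1, wraps to 9, carry into subsquare.
Longitude subsquare h = 7; −1 → 6 = g.
Latitude extended square 8; −1 → 7.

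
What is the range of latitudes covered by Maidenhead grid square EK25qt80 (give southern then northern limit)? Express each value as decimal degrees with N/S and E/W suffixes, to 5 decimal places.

Field E=4, K=10: +4·20° lon, +10·10° lat → SW at lon -100°, lat 10°.
Square 2, 5: +2·2° lon, +5·1° lat → SW at lon -96°, lat 15°.
Subsquare q=16, t=19: +16·0.0833333° lon, +19·0.0416667° lat → SW at lon -94.6667°, lat 15.7917°.
Extended square 8, 0: +8·0.00833333° lon, +0·0.00416667° lat → SW at lon -94.6°, lat 15.7917°.
Cell spans 0.00833333° lon × 0.00416667° lat.
south 15.79167° N, north 15.79583° N.

15.79167° N, 15.79583° N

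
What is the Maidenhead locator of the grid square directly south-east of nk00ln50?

NK00lm69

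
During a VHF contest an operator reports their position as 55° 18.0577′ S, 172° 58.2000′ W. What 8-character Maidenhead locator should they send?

Offset from 180°W / 90°S: lon 7.03000°, lat 34.69904°.
Field: 7.03000/20 → 0 → A, 34.69904/10 → 3 → D; chars AD.
Square: 7.03000/2 → 3, 4.69904/1 → 4; chars 34.
Subsquare: 1.03000/0.0833333 → 12 → m, 0.69904/0.0416667 → 16 → q; chars mq.
Extended square: 0.03000/0.00833333 → 3, 0.03237/0.00416667 → 7; chars 37.

AD34mq37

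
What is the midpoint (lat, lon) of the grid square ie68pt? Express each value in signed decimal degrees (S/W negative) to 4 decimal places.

-41.1875, -6.7083

Field I=8, E=4: +8·20° lon, +4·10° lat → SW at lon -20°, lat -50°.
Square 6, 8: +6·2° lon, +8·1° lat → SW at lon -8°, lat -42°.
Subsquare p=15, t=19: +15·0.0833333° lon, +19·0.0416667° lat → SW at lon -6.75°, lat -41.2083°.
Cell spans 0.0833333° lon × 0.0416667° lat. Centre is SW corner plus half of each.
latitude -41.1875, longitude -6.7083.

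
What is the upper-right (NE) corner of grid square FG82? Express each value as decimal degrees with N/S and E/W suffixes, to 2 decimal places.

Field F=5, G=6: +5·20° lon, +6·10° lat → SW at lon -80°, lat -30°.
Square 8, 2: +8·2° lon, +2·1° lat → SW at lon -64°, lat -28°.
Cell spans 2° lon × 1° lat. NE corner is SW corner plus one full cell.
latitude 27.00° S, longitude 62.00° W.

27.00° S, 62.00° W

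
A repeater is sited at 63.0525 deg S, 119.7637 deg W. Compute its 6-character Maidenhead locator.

Offset from 180°W / 90°S: lon 60.2363°, lat 26.9475°.
Field: lon ⌊60.2363/20⌋ = 3 → D; lat ⌊26.9475/10⌋ = 2 → C.
Square: lon ⌊0.2363/2⌋ = 0; lat ⌊6.9475/1⌋ = 6.
Subsquare: lon ⌊0.2363/0.0833333⌋ = 2 → c; lat ⌊0.9475/0.0416667⌋ = 22 → w.

DC06cw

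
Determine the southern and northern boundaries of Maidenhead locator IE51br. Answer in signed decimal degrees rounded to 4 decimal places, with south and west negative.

Field I=8, E=4: +8·20° lon, +4·10° lat → SW at lon -20°, lat -50°.
Square 5, 1: +5·2° lon, +1·1° lat → SW at lon -10°, lat -49°.
Subsquare b=1, r=17: +1·0.0833333° lon, +17·0.0416667° lat → SW at lon -9.91667°, lat -48.2917°.
Cell spans 0.0833333° lon × 0.0416667° lat.
south -48.2917, north -48.2500.

-48.2917, -48.2500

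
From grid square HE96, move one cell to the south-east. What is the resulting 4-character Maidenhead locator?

IE05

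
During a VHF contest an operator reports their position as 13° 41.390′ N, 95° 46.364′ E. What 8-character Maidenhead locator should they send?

NK73vq25

Offset from 180°W / 90°S: lon 275.77273°, lat 103.68983°.
Field: 275.77273/20 → 13 → N, 103.68983/10 → 10 → K; chars NK.
Square: 15.77273/2 → 7, 3.68983/1 → 3; chars 73.
Subsquare: 1.77273/0.0833333 → 21 → v, 0.68983/0.0416667 → 16 → q; chars vq.
Extended square: 0.02273/0.00833333 → 2, 0.02317/0.00416667 → 5; chars 25.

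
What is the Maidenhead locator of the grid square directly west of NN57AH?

NN47xh

Longitude subsquare a = 0; −1 → -1, wraps to 23 = x, carry into square.
Longitude square 5; −1 → 4.
The latitude characters are unchanged.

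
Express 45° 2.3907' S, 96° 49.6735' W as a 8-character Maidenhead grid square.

EE14ox00

Offset from 180°W / 90°S: lon 83.17211°, lat 44.96016°.
Field: lon ⌊83.17211/20⌋ = 4 → E; lat ⌊44.96016/10⌋ = 4 → E.
Square: lon ⌊3.17211/2⌋ = 1; lat ⌊4.96016/1⌋ = 4.
Subsquare: lon ⌊1.17211/0.0833333⌋ = 14 → o; lat ⌊0.96016/0.0416667⌋ = 23 → x.
Extended square: lon ⌊0.00544/0.00833333⌋ = 0; lat ⌊0.00182/0.00416667⌋ = 0.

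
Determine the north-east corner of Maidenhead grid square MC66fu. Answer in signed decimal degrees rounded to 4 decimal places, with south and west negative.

Field M=12, C=2: +12·20° lon, +2·10° lat → SW at lon 60°, lat -70°.
Square 6, 6: +6·2° lon, +6·1° lat → SW at lon 72°, lat -64°.
Subsquare f=5, u=20: +5·0.0833333° lon, +20·0.0416667° lat → SW at lon 72.4167°, lat -63.1667°.
Cell spans 0.0833333° lon × 0.0416667° lat. NE corner is SW corner plus one full cell.
latitude -63.1250, longitude 72.5000.

-63.1250, 72.5000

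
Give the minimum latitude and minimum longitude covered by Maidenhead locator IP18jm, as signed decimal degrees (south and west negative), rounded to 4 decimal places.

68.5000, -17.2500

Field I=8, P=15: +8·20° lon, +15·10° lat → SW at lon -20°, lat 60°.
Square 1, 8: +1·2° lon, +8·1° lat → SW at lon -18°, lat 68°.
Subsquare j=9, m=12: +9·0.0833333° lon, +12·0.0416667° lat → SW at lon -17.25°, lat 68.5°.
latitude 68.5000, longitude -17.2500.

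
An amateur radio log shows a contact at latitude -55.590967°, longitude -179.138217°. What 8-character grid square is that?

Add 180° to longitude and 90° to latitude: 0.86178, 34.40903.
Field (20°×10°, letters A–R): 0.86178/20 → 0 → A, 34.40903/10 → 3 → D; chars AD.
Square (2°×1°, digits 0–9): 0.86178/2 → 0, 4.40903/1 → 4; chars 04.
Subsquare (5′×2.5′, letters a–x): 0.86178/0.0833333 → 10 → k, 0.40903/0.0416667 → 9 → j; chars kj.
Extended square (30″×15″, digits 0–9): 0.02845/0.00833333 → 3, 0.03403/0.00416667 → 8; chars 38.

AD04kj38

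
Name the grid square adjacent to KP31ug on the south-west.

KP31tf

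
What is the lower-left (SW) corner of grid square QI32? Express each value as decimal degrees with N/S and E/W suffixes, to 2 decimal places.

8.00° S, 146.00° E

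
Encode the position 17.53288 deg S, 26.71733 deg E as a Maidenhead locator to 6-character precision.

Offset from 180°W / 90°S: lon 206.7173°, lat 72.4671°.
Field (20°×10°, letters A–R): lon ⌊206.7173/20⌋ = 10 → K; lat ⌊72.4671/10⌋ = 7 → H.
Square (2°×1°, digits 0–9): lon ⌊6.7173/2⌋ = 3; lat ⌊2.4671/1⌋ = 2.
Subsquare (5′×2.5′, letters a–x): lon ⌊0.7173/0.0833333⌋ = 8 → i; lat ⌊0.4671/0.0416667⌋ = 11 → l.

KH32il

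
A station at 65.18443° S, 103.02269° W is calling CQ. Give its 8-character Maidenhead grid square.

Offset from 180°W / 90°S: lon 76.97731°, lat 24.81557°.
Field (20°×10°, letters A–R): 76.97731/20 → 3 → D, 24.81557/10 → 2 → C; chars DC.
Square (2°×1°, digits 0–9): 16.97731/2 → 8, 4.81557/1 → 4; chars 84.
Subsquare (5′×2.5′, letters a–x): 0.97731/0.0833333 → 11 → l, 0.81557/0.0416667 → 19 → t; chars lt.
Extended square (30″×15″, digits 0–9): 0.06064/0.00833333 → 7, 0.02390/0.00416667 → 5; chars 75.

DC84lt75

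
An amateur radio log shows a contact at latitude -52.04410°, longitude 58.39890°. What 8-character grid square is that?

Offset from 180°W / 90°S: lon 238.39890°, lat 37.95590°.
Field: 238.39890/20 → 11 → L, 37.95590/10 → 3 → D; chars LD.
Square: 18.39890/2 → 9, 7.95590/1 → 7; chars 97.
Subsquare: 0.39890/0.0833333 → 4 → e, 0.95590/0.0416667 → 22 → w; chars ew.
Extended square: 0.06557/0.00833333 → 7, 0.03923/0.00416667 → 9; chars 79.

LD97ew79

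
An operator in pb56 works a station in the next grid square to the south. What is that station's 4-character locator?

PB55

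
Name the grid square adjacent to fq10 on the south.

FP19

Latitude square 0; −1 → -1, wraps to 9, carry into field.
Latitude field Q = 16; −1 → 15 = P.
The longitude characters are unchanged.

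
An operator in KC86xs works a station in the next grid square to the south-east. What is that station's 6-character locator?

Longitude subsquare x = 23; +1 → 24, wraps to 0 = a, carry into square.
Longitude square 8; +1 → 9.
Latitude subsquare s = 18; −1 → 17 = r.

KC96ar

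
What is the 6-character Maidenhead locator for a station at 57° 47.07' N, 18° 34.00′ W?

IO07rs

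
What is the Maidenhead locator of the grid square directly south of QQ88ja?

Latitude subsquare a = 0; −1 → -1, wraps to 23 = x, carry into square.
Latitude square 8; −1 → 7.
The longitude characters are unchanged.

QQ87jx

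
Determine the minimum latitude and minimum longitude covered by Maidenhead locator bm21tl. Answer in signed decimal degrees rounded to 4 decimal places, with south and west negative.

31.4583, -154.4167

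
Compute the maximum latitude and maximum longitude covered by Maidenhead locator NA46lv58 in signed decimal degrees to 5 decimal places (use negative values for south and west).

Field N=13, A=0: +13·20° lon, +0·10° lat → SW at lon 80°, lat -90°.
Square 4, 6: +4·2° lon, +6·1° lat → SW at lon 88°, lat -84°.
Subsquare l=11, v=21: +11·0.0833333° lon, +21·0.0416667° lat → SW at lon 88.9167°, lat -83.125°.
Extended square 5, 8: +5·0.00833333° lon, +8·0.00416667° lat → SW at lon 88.9583°, lat -83.0917°.
Cell spans 0.00833333° lon × 0.00416667° lat. NE corner is SW corner plus one full cell.
latitude -83.08750, longitude 88.96667.

-83.08750, 88.96667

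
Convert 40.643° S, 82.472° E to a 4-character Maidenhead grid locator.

NE19

Offset from 180°W / 90°S: lon 262.47°, lat 49.36°.
Field (20°×10°, letters A–R): lon ⌊262.47/20⌋ = 13 → N; lat ⌊49.36/10⌋ = 4 → E.
Square (2°×1°, digits 0–9): lon ⌊2.47/2⌋ = 1; lat ⌊9.36/1⌋ = 9.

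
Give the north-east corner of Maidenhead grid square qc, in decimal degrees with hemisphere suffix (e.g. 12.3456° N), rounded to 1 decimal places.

60.0° S, 160.0° E

Field Q=16, C=2: +16·20° lon, +2·10° lat → SW at lon 140°, lat -70°.
Cell spans 20° lon × 10° lat. NE corner is SW corner plus one full cell.
latitude 60.0° S, longitude 160.0° E.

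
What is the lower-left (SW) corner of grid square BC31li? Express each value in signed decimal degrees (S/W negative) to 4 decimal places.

-68.6667, -153.0833

Field B=1, C=2: +1·20° lon, +2·10° lat → SW at lon -160°, lat -70°.
Square 3, 1: +3·2° lon, +1·1° lat → SW at lon -154°, lat -69°.
Subsquare l=11, i=8: +11·0.0833333° lon, +8·0.0416667° lat → SW at lon -153.083°, lat -68.6667°.
latitude -68.6667, longitude -153.0833.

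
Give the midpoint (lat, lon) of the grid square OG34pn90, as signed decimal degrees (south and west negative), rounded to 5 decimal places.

Field O=14, G=6: +14·20° lon, +6·10° lat → SW at lon 100°, lat -30°.
Square 3, 4: +3·2° lon, +4·1° lat → SW at lon 106°, lat -26°.
Subsquare p=15, n=13: +15·0.0833333° lon, +13·0.0416667° lat → SW at lon 107.25°, lat -25.4583°.
Extended square 9, 0: +9·0.00833333° lon, +0·0.00416667° lat → SW at lon 107.325°, lat -25.4583°.
Cell spans 0.00833333° lon × 0.00416667° lat. Centre is SW corner plus half of each.
latitude -25.45625, longitude 107.32917.

-25.45625, 107.32917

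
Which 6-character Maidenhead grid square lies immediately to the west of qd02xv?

QD02wv

Longitude subsquare x = 23; −1 → 22 = w.
The latitude characters are unchanged.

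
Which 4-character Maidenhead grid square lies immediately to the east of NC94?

OC04

Longitude square 9; +1 → 10, wraps to 0, carry into field.
Longitude field N = 13; +1 → 14 = O.
The latitude characters are unchanged.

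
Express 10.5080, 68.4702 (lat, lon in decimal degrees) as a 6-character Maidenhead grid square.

Offset from 180°W / 90°S: lon 248.4702°, lat 100.5080°.
Field: lon ⌊248.4702/20⌋ = 12 → M; lat ⌊100.5080/10⌋ = 10 → K.
Square: lon ⌊8.4702/2⌋ = 4; lat ⌊0.5080/1⌋ = 0.
Subsquare: lon ⌊0.4702/0.0833333⌋ = 5 → f; lat ⌊0.5080/0.0416667⌋ = 12 → m.

MK40fm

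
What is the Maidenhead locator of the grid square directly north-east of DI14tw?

DI14ux

Longitude subsquare t = 19; +1 → 20 = u.
Latitude subsquare w = 22; +1 → 23 = x.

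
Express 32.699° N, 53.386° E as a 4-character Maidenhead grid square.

LM62

Add 180° to longitude and 90° to latitude: 233.39, 122.70.
Field: 233.39/20 → 11 → L, 122.70/10 → 12 → M; chars LM.
Square: 13.39/2 → 6, 2.70/1 → 2; chars 62.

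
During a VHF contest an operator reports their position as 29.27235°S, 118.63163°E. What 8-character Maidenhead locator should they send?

Offset from 180°W / 90°S: lon 298.63163°, lat 60.72765°.
Field: 298.63163/20 → 14 → O, 60.72765/10 → 6 → G; chars OG.
Square: 18.63163/2 → 9, 0.72765/1 → 0; chars 90.
Subsquare: 0.63163/0.0833333 → 7 → h, 0.72765/0.0416667 → 17 → r; chars hr.
Extended square: 0.04830/0.00833333 → 5, 0.01932/0.00416667 → 4; chars 54.

OG90hr54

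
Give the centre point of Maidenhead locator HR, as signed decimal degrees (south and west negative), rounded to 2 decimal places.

85.00, -30.00

Field H=7, R=17: +7·20° lon, +17·10° lat → SW at lon -40°, lat 80°.
Cell spans 20° lon × 10° lat. Centre is SW corner plus half of each.
latitude 85.00, longitude -30.00.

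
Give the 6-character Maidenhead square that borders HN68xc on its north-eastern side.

HN78ad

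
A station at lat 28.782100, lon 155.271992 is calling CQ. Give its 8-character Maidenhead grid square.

QL78ps27

Shift to the Maidenhead origin (180°W, 90°S): lon 335.27199, lat 118.78210.
Field: lon ⌊335.27199/20⌋ = 16 → Q; lat ⌊118.78210/10⌋ = 11 → L.
Square: lon ⌊15.27199/2⌋ = 7; lat ⌊8.78210/1⌋ = 8.
Subsquare: lon ⌊1.27199/0.0833333⌋ = 15 → p; lat ⌊0.78210/0.0416667⌋ = 18 → s.
Extended square: lon ⌊0.02199/0.00833333⌋ = 2; lat ⌊0.03210/0.00416667⌋ = 7.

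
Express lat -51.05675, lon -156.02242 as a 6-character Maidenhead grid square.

BD18xw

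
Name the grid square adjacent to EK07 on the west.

DK97

Longitude square 0; −1 → -1, wraps to 9, carry into field.
Longitude field E = 4; −1 → 3 = D.
The latitude characters are unchanged.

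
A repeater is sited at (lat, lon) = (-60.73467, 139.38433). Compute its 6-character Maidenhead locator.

Add 180° to longitude and 90° to latitude: 319.3843, 29.2653.
Field: lon ⌊319.3843/20⌋ = 15 → P; lat ⌊29.2653/10⌋ = 2 → C.
Square: lon ⌊19.3843/2⌋ = 9; lat ⌊9.2653/1⌋ = 9.
Subsquare: lon ⌊1.3843/0.0833333⌋ = 16 → q; lat ⌊0.2653/0.0416667⌋ = 6 → g.

PC99qg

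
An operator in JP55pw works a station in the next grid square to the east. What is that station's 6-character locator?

Longitude subsquare p = 15; +1 → 16 = q.
The latitude characters are unchanged.

JP55qw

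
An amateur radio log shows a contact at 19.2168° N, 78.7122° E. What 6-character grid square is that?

MK99if

Add 180° to longitude and 90° to latitude: 258.7122, 109.2168.
Field (20°×10°, letters A–R): lon ⌊258.7122/20⌋ = 12 → M; lat ⌊109.2168/10⌋ = 10 → K.
Square (2°×1°, digits 0–9): lon ⌊18.7122/2⌋ = 9; lat ⌊9.2168/1⌋ = 9.
Subsquare (5′×2.5′, letters a–x): lon ⌊0.7122/0.0833333⌋ = 8 → i; lat ⌊0.2168/0.0416667⌋ = 5 → f.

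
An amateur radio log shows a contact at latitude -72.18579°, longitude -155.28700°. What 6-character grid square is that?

Shift to the Maidenhead origin (180°W, 90°S): lon 24.7130, lat 17.8142.
Field: 24.7130/20 → 1 → B, 17.8142/10 → 1 → B; chars BB.
Square: 4.7130/2 → 2, 7.8142/1 → 7; chars 27.
Subsquare: 0.7130/0.0833333 → 8 → i, 0.8142/0.0416667 → 19 → t; chars it.

BB27it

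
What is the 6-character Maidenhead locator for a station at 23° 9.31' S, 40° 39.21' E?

Add 180° to longitude and 90° to latitude: 220.6535, 66.8448.
Field: lon ⌊220.6535/20⌋ = 11 → L; lat ⌊66.8448/10⌋ = 6 → G.
Square: lon ⌊0.6535/2⌋ = 0; lat ⌊6.8448/1⌋ = 6.
Subsquare: lon ⌊0.6535/0.0833333⌋ = 7 → h; lat ⌊0.8448/0.0416667⌋ = 20 → u.

LG06hu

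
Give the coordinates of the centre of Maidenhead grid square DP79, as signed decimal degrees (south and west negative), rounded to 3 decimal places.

69.500, -105.000

Field D=3, P=15: +3·20° lon, +15·10° lat → SW at lon -120°, lat 60°.
Square 7, 9: +7·2° lon, +9·1° lat → SW at lon -106°, lat 69°.
Cell spans 2° lon × 1° lat. Centre is SW corner plus half of each.
latitude 69.500, longitude -105.000.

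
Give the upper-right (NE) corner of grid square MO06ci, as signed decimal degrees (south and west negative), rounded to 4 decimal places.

Field M=12, O=14: +12·20° lon, +14·10° lat → SW at lon 60°, lat 50°.
Square 0, 6: +0·2° lon, +6·1° lat → SW at lon 60°, lat 56°.
Subsquare c=2, i=8: +2·0.0833333° lon, +8·0.0416667° lat → SW at lon 60.1667°, lat 56.3333°.
Cell spans 0.0833333° lon × 0.0416667° lat. NE corner is SW corner plus one full cell.
latitude 56.3750, longitude 60.2500.

56.3750, 60.2500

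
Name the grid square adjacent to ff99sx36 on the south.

Latitude extended square 6; −1 → 5.
The longitude characters are unchanged.

FF99sx35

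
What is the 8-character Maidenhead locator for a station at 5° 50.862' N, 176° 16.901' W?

AJ15uu63

Offset from 180°W / 90°S: lon 3.71832°, lat 95.84770°.
Field (20°×10°, letters A–R): lon ⌊3.71832/20⌋ = 0 → A; lat ⌊95.84770/10⌋ = 9 → J.
Square (2°×1°, digits 0–9): lon ⌊3.71832/2⌋ = 1; lat ⌊5.84770/1⌋ = 5.
Subsquare (5′×2.5′, letters a–x): lon ⌊1.71832/0.0833333⌋ = 20 → u; lat ⌊0.84770/0.0416667⌋ = 20 → u.
Extended square (30″×15″, digits 0–9): lon ⌊0.05165/0.00833333⌋ = 6; lat ⌊0.01437/0.00416667⌋ = 3.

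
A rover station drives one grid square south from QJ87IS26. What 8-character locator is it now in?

QJ87is25

Latitude extended square 6; −1 → 5.
The longitude characters are unchanged.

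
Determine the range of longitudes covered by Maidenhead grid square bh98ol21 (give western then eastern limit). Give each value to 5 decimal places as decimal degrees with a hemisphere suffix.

Field B=1, H=7: +1·20° lon, +7·10° lat → SW at lon -160°, lat -20°.
Square 9, 8: +9·2° lon, +8·1° lat → SW at lon -142°, lat -12°.
Subsquare o=14, l=11: +14·0.0833333° lon, +11·0.0416667° lat → SW at lon -140.833°, lat -11.5417°.
Extended square 2, 1: +2·0.00833333° lon, +1·0.00416667° lat → SW at lon -140.817°, lat -11.5375°.
Cell spans 0.00833333° lon × 0.00416667° lat.
west 140.81667° W, east 140.80833° W.

140.81667° W, 140.80833° W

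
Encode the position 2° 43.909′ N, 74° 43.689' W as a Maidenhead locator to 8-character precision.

Add 180° to longitude and 90° to latitude: 105.27185, 92.73182.
Field (20°×10°, letters A–R): 105.27185/20 → 5 → F, 92.73182/10 → 9 → J; chars FJ.
Square (2°×1°, digits 0–9): 5.27185/2 → 2, 2.73182/1 → 2; chars 22.
Subsquare (5′×2.5′, letters a–x): 1.27185/0.0833333 → 15 → p, 0.73182/0.0416667 → 17 → r; chars pr.
Extended square (30″×15″, digits 0–9): 0.02185/0.00833333 → 2, 0.02348/0.00416667 → 5; chars 25.

FJ22pr25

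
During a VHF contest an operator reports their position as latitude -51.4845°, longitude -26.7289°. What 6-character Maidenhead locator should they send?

HD68pm

Shift to the Maidenhead origin (180°W, 90°S): lon 153.2711, lat 38.5155.
Field (20°×10°, letters A–R): 153.2711/20 → 7 → H, 38.5155/10 → 3 → D; chars HD.
Square (2°×1°, digits 0–9): 13.2711/2 → 6, 8.5155/1 → 8; chars 68.
Subsquare (5′×2.5′, letters a–x): 1.2711/0.0833333 → 15 → p, 0.5155/0.0416667 → 12 → m; chars pm.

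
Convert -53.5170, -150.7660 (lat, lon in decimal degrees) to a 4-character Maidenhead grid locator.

BD46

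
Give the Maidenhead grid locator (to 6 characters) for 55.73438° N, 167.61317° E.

Add 180° to longitude and 90° to latitude: 347.6132, 145.7344.
Field: lon ⌊347.6132/20⌋ = 17 → R; lat ⌊145.7344/10⌋ = 14 → O.
Square: lon ⌊7.6132/2⌋ = 3; lat ⌊5.7344/1⌋ = 5.
Subsquare: lon ⌊1.6132/0.0833333⌋ = 19 → t; lat ⌊0.7344/0.0416667⌋ = 17 → r.

RO35tr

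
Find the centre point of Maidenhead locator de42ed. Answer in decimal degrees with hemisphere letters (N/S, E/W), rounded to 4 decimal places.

Field D=3, E=4: +3·20° lon, +4·10° lat → SW at lon -120°, lat -50°.
Square 4, 2: +4·2° lon, +2·1° lat → SW at lon -112°, lat -48°.
Subsquare e=4, d=3: +4·0.0833333° lon, +3·0.0416667° lat → SW at lon -111.667°, lat -47.875°.
Cell spans 0.0833333° lon × 0.0416667° lat. Centre is SW corner plus half of each.
latitude 47.8542° S, longitude 111.6250° W.

47.8542° S, 111.6250° W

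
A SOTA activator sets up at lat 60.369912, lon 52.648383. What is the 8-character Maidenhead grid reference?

Add 180° to longitude and 90° to latitude: 232.64838, 150.36991.
Field: 232.64838/20 → 11 → L, 150.36991/10 → 15 → P; chars LP.
Square: 12.64838/2 → 6, 0.36991/1 → 0; chars 60.
Subsquare: 0.64838/0.0833333 → 7 → h, 0.36991/0.0416667 → 8 → i; chars hi.
Extended square: 0.06505/0.00833333 → 7, 0.03658/0.00416667 → 8; chars 78.

LP60hi78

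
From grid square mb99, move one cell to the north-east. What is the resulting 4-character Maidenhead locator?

NC00

Longitude square 9; +1 → 10, wraps to 0, carry into field.
Longitude field M = 12; +1 → 13 = N.
Latitude square 9; +1 → 10, wraps to 0, carry into field.
Latitude field B = 1; +1 → 2 = C.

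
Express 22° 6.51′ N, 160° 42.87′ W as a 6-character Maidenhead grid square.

AL92pc

Add 180° to longitude and 90° to latitude: 19.2855, 112.1085.
Field: lon ⌊19.2855/20⌋ = 0 → A; lat ⌊112.1085/10⌋ = 11 → L.
Square: lon ⌊19.2855/2⌋ = 9; lat ⌊2.1085/1⌋ = 2.
Subsquare: lon ⌊1.2855/0.0833333⌋ = 15 → p; lat ⌊0.1085/0.0416667⌋ = 2 → c.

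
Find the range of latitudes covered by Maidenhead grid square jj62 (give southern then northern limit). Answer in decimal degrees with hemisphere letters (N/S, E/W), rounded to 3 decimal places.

Field J=9, J=9: +9·20° lon, +9·10° lat → SW at lon 0°, lat 0°.
Square 6, 2: +6·2° lon, +2·1° lat → SW at lon 12°, lat 2°.
Cell spans 2° lon × 1° lat.
south 2.000° N, north 3.000° N.

2.000° N, 3.000° N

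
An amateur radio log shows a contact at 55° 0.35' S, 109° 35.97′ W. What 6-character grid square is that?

DD54ex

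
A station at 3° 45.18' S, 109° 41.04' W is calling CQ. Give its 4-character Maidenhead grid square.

DI56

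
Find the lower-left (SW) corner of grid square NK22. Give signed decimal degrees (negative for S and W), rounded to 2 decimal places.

12.00, 84.00

Field N=13, K=10: +13·20° lon, +10·10° lat → SW at lon 80°, lat 10°.
Square 2, 2: +2·2° lon, +2·1° lat → SW at lon 84°, lat 12°.
latitude 12.00, longitude 84.00.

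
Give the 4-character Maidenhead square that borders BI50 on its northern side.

Latitude square 0; +1 → 1.
The longitude characters are unchanged.

BI51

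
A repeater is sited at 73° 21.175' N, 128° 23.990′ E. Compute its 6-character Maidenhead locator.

Add 180° to longitude and 90° to latitude: 308.3998, 163.3529.
Field: lon ⌊308.3998/20⌋ = 15 → P; lat ⌊163.3529/10⌋ = 16 → Q.
Square: lon ⌊8.3998/2⌋ = 4; lat ⌊3.3529/1⌋ = 3.
Subsquare: lon ⌊0.3998/0.0833333⌋ = 4 → e; lat ⌊0.3529/0.0416667⌋ = 8 → i.

PQ43ei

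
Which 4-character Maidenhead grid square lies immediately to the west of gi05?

Longitude square 0; −1 → -1, wraps to 9, carry into field.
Longitude field G = 6; −1 → 5 = F.
The latitude characters are unchanged.

FI95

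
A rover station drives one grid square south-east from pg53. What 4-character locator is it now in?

PG62

Longitude square 5; +1 → 6.
Latitude square 3; −1 → 2.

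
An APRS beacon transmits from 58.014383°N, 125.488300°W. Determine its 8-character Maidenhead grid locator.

Add 180° to longitude and 90° to latitude: 54.51170, 148.01438.
Field: 54.51170/20 → 2 → C, 148.01438/10 → 14 → O; chars CO.
Square: 14.51170/2 → 7, 8.01438/1 → 8; chars 78.
Subsquare: 0.51170/0.0833333 → 6 → g, 0.01438/0.0416667 → 0 → a; chars ga.
Extended square: 0.01170/0.00833333 → 1, 0.01438/0.00416667 → 3; chars 13.

CO78ga13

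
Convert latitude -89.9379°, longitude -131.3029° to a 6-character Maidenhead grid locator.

CA40ib

Shift to the Maidenhead origin (180°W, 90°S): lon 48.6971, lat 0.0621.
Field: lon ⌊48.6971/20⌋ = 2 → C; lat ⌊0.0621/10⌋ = 0 → A.
Square: lon ⌊8.6971/2⌋ = 4; lat ⌊0.0621/1⌋ = 0.
Subsquare: lon ⌊0.6971/0.0833333⌋ = 8 → i; lat ⌊0.0621/0.0416667⌋ = 1 → b.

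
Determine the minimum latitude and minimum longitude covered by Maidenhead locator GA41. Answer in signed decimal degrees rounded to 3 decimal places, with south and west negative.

-89.000, -52.000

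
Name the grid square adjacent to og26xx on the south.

Latitude subsquare x = 23; −1 → 22 = w.
The longitude characters are unchanged.

OG26xw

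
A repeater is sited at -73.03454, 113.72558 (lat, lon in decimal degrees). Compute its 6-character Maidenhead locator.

Shift to the Maidenhead origin (180°W, 90°S): lon 293.7256, lat 16.9655.
Field (20°×10°, letters A–R): 293.7256/20 → 14 → O, 16.9655/10 → 1 → B; chars OB.
Square (2°×1°, digits 0–9): 13.7256/2 → 6, 6.9655/1 → 6; chars 66.
Subsquare (5′×2.5′, letters a–x): 1.7256/0.0833333 → 20 → u, 0.9655/0.0416667 → 23 → x; chars ux.

OB66ux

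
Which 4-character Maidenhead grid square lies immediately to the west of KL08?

JL98

Longitude square 0; −1 → -1, wraps to 9, carry into field.
Longitude field K = 10; −1 → 9 = J.
The latitude characters are unchanged.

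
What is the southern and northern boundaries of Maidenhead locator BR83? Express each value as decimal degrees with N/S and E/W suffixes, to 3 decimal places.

Field B=1, R=17: +1·20° lon, +17·10° lat → SW at lon -160°, lat 80°.
Square 8, 3: +8·2° lon, +3·1° lat → SW at lon -144°, lat 83°.
Cell spans 2° lon × 1° lat.
south 83.000° N, north 84.000° N.

83.000° N, 84.000° N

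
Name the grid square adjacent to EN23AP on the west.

Longitude subsquare a = 0; −1 → -1, wraps to 23 = x, carry into square.
Longitude square 2; −1 → 1.
The latitude characters are unchanged.

EN13xp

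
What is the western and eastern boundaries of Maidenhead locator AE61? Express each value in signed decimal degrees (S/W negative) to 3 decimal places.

-168.000, -166.000

Field A=0, E=4: +0·20° lon, +4·10° lat → SW at lon -180°, lat -50°.
Square 6, 1: +6·2° lon, +1·1° lat → SW at lon -168°, lat -49°.
Cell spans 2° lon × 1° lat.
west -168.000, east -166.000.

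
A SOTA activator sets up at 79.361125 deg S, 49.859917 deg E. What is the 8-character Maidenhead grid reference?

LB40wp33

Offset from 180°W / 90°S: lon 229.85992°, lat 10.63887°.
Field: 229.85992/20 → 11 → L, 10.63887/10 → 1 → B; chars LB.
Square: 9.85992/2 → 4, 0.63887/1 → 0; chars 40.
Subsquare: 1.85992/0.0833333 → 22 → w, 0.63887/0.0416667 → 15 → p; chars wp.
Extended square: 0.02658/0.00833333 → 3, 0.01387/0.00416667 → 3; chars 33.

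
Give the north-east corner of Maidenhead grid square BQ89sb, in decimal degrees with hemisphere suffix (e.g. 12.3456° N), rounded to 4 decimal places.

79.0833° N, 142.4167° W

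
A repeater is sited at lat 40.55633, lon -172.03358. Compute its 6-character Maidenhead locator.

AN30xn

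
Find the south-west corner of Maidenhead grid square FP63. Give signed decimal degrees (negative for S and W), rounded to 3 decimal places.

Field F=5, P=15: +5·20° lon, +15·10° lat → SW at lon -80°, lat 60°.
Square 6, 3: +6·2° lon, +3·1° lat → SW at lon -68°, lat 63°.
latitude 63.000, longitude -68.000.

63.000, -68.000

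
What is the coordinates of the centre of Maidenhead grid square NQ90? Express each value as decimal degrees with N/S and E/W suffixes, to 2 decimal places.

70.50° N, 99.00° E

Field N=13, Q=16: +13·20° lon, +16·10° lat → SW at lon 80°, lat 70°.
Square 9, 0: +9·2° lon, +0·1° lat → SW at lon 98°, lat 70°.
Cell spans 2° lon × 1° lat. Centre is SW corner plus half of each.
latitude 70.50° N, longitude 99.00° E.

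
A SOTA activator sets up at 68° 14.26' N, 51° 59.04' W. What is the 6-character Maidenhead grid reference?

GP48af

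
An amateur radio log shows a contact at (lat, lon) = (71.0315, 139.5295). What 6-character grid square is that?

PQ91sa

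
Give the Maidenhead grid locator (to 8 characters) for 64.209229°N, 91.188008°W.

EP44jf70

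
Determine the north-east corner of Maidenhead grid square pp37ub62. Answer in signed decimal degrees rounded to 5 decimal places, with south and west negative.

67.05417, 127.72500

Field P=15, P=15: +15·20° lon, +15·10° lat → SW at lon 120°, lat 60°.
Square 3, 7: +3·2° lon, +7·1° lat → SW at lon 126°, lat 67°.
Subsquare u=20, b=1: +20·0.0833333° lon, +1·0.0416667° lat → SW at lon 127.667°, lat 67.0417°.
Extended square 6, 2: +6·0.00833333° lon, +2·0.00416667° lat → SW at lon 127.717°, lat 67.05°.
Cell spans 0.00833333° lon × 0.00416667° lat. NE corner is SW corner plus one full cell.
latitude 67.05417, longitude 127.72500.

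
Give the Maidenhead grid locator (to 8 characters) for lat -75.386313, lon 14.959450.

Add 180° to longitude and 90° to latitude: 194.95945, 14.61369.
Field (20°×10°, letters A–R): 194.95945/20 → 9 → J, 14.61369/10 → 1 → B; chars JB.
Square (2°×1°, digits 0–9): 14.95945/2 → 7, 4.61369/1 → 4; chars 74.
Subsquare (5′×2.5′, letters a–x): 0.95945/0.0833333 → 11 → l, 0.61369/0.0416667 → 14 → o; chars lo.
Extended square (30″×15″, digits 0–9): 0.04278/0.00833333 → 5, 0.03035/0.00416667 → 7; chars 57.

JB74lo57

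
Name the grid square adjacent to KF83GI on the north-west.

Longitude subsquare g = 6; −1 → 5 = f.
Latitude subsquare i = 8; +1 → 9 = j.

KF83fj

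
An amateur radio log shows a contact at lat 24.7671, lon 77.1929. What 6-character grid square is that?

Offset from 180°W / 90°S: lon 257.1929°, lat 114.7671°.
Field (20°×10°, letters A–R): lon ⌊257.1929/20⌋ = 12 → M; lat ⌊114.7671/10⌋ = 11 → L.
Square (2°×1°, digits 0–9): lon ⌊17.1929/2⌋ = 8; lat ⌊4.7671/1⌋ = 4.
Subsquare (5′×2.5′, letters a–x): lon ⌊1.1929/0.0833333⌋ = 14 → o; lat ⌊0.7671/0.0416667⌋ = 18 → s.

ML84os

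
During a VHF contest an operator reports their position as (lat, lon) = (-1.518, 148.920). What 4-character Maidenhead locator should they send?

QI48

Shift to the Maidenhead origin (180°W, 90°S): lon 328.92, lat 88.48.
Field: lon ⌊328.92/20⌋ = 16 → Q; lat ⌊88.48/10⌋ = 8 → I.
Square: lon ⌊8.92/2⌋ = 4; lat ⌊8.48/1⌋ = 8.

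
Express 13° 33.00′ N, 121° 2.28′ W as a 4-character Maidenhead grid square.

Shift to the Maidenhead origin (180°W, 90°S): lon 58.96, lat 103.55.
Field: lon ⌊58.96/20⌋ = 2 → C; lat ⌊103.55/10⌋ = 10 → K.
Square: lon ⌊18.96/2⌋ = 9; lat ⌊3.55/1⌋ = 3.

CK93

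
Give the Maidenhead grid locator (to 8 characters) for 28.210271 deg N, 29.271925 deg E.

KL48pf20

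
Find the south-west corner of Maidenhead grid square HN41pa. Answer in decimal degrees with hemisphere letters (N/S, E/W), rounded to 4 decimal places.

Field H=7, N=13: +7·20° lon, +13·10° lat → SW at lon -40°, lat 40°.
Square 4, 1: +4·2° lon, +1·1° lat → SW at lon -32°, lat 41°.
Subsquare p=15, a=0: +15·0.0833333° lon, +0·0.0416667° lat → SW at lon -30.75°, lat 41°.
latitude 41.0000° N, longitude 30.7500° W.

41.0000° N, 30.7500° W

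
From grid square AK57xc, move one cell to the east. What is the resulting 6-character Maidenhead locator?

Longitude subsquare x = 23; +1 → 24, wraps to 0 = a, carry into square.
Longitude square 5; +1 → 6.
The latitude characters are unchanged.

AK67ac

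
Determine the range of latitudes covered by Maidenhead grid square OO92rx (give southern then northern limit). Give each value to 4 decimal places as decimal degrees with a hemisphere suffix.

52.9583° N, 53.0000° N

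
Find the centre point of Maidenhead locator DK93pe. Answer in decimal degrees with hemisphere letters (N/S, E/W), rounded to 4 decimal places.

13.1875° N, 100.7083° W

Field D=3, K=10: +3·20° lon, +10·10° lat → SW at lon -120°, lat 10°.
Square 9, 3: +9·2° lon, +3·1° lat → SW at lon -102°, lat 13°.
Subsquare p=15, e=4: +15·0.0833333° lon, +4·0.0416667° lat → SW at lon -100.75°, lat 13.1667°.
Cell spans 0.0833333° lon × 0.0416667° lat. Centre is SW corner plus half of each.
latitude 13.1875° N, longitude 100.7083° W.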